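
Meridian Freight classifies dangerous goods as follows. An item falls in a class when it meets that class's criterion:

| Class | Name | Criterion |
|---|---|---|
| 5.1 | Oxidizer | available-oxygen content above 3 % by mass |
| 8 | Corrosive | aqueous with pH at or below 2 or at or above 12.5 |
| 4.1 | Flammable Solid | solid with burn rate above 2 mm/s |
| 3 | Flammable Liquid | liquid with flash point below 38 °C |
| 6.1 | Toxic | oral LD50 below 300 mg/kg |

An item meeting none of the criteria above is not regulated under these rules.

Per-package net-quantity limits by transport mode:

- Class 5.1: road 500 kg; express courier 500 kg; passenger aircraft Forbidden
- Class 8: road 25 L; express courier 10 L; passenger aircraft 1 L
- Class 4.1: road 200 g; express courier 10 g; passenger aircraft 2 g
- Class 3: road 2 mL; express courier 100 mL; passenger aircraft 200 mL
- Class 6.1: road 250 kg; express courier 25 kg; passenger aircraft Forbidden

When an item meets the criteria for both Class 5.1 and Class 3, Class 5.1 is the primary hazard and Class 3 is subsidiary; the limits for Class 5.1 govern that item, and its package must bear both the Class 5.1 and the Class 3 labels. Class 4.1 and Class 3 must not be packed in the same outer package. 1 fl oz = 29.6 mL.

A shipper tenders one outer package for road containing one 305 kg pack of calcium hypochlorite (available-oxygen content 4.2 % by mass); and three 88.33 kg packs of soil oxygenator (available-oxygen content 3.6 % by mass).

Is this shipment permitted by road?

No

Available-oxygen content 4.2 % by mass meets the Class 5.1 criterion (Oxidizer), so the calcium hypochlorite is Class 5.1.
Soil oxygenator: available-oxygen content 3.6 % by mass > 3 % by mass → Class 5.1 (Oxidizer).
Class 5.1 net quantity: 305 kg + (three 88.33 kg packs = 264.99 kg) = 569.99 kg.
That exceeds the Class 5.1 road limit of 500 kg.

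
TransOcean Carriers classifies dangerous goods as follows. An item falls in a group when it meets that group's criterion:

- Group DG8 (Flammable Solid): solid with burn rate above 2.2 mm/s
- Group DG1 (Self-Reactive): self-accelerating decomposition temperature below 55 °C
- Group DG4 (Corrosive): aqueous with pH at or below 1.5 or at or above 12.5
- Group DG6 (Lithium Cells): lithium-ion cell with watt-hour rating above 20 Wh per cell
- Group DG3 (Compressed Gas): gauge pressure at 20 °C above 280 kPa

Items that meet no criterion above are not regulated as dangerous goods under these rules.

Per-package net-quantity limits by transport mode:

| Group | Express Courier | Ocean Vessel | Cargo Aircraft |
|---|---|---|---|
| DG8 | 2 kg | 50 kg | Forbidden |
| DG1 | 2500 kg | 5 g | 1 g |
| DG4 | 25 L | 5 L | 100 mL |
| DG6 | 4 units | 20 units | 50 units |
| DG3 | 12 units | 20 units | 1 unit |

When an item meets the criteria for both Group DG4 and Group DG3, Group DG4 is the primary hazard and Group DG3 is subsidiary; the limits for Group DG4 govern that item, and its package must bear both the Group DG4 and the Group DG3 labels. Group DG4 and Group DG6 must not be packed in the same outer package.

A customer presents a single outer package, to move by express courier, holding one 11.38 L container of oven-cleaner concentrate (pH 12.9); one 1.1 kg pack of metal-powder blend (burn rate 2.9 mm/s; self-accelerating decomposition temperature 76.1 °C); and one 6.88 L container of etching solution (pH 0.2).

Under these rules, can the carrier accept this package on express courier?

With pH 12.9 (≥ 12.5), the oven-cleaner concentrate falls in Group DG4.
Metal-powder blend: burn rate 2.9 mm/s > 2.2 mm/s → Group DG8 (Flammable Solid).
Etching solution: pH 0.2 ≤ 1.5 → Group DG4 (Corrosive).
Total Group DG4: 11.38 L + 6.88 L = 18.26 L.
18.26 L is within the express courier limit of 25 L for Group DG4.
Group DG8 quantity: 1.1 kg.
1.1 kg is within the express courier limit of 2 kg for Group DG8.
The segregation rule (Group DG4 with Group DG6) does not apply to Group DG4 with Group DG8.
Every hazard group is within its express courier limit and no segregation rule is violated.

Yes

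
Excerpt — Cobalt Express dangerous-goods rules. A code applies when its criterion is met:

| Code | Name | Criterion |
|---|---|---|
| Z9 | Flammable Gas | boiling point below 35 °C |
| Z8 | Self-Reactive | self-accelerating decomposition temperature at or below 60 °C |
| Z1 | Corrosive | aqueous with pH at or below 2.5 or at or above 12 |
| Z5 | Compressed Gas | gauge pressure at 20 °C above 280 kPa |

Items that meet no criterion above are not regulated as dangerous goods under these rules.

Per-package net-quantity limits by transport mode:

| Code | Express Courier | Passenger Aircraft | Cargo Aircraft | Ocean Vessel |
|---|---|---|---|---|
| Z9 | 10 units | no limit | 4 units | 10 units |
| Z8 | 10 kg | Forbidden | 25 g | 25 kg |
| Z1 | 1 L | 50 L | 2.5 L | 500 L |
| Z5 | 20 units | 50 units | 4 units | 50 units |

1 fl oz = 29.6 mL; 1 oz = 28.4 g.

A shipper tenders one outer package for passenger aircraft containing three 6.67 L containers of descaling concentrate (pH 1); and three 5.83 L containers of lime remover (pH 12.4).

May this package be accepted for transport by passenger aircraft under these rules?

Yes

pH 1 meets the Code Z1 criterion (Corrosive), so the descaling concentrate is Code Z1.
Lime remover: pH 12.4 ≥ 12 → Code Z1 (Corrosive).
Total Code Z1: (three 6.67 L containers = 20.01 L) + (three 5.83 L containers = 17.49 L) = 37.5 L.
That is within the Code Z1 passenger aircraft limit of 50 L.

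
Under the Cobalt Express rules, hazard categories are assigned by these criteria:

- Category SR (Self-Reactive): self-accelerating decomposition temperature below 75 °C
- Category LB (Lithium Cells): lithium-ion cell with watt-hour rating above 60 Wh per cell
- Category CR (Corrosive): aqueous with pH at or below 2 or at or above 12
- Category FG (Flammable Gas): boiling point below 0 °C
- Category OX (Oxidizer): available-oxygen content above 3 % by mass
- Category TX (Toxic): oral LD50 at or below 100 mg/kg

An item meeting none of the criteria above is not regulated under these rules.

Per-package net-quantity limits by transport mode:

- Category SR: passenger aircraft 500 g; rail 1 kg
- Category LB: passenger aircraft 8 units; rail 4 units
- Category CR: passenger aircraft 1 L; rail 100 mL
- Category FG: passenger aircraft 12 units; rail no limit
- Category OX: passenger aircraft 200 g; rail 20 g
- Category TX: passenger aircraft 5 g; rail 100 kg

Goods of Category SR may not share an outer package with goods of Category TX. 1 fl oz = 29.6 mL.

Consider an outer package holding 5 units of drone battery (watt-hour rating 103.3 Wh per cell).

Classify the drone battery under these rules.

Category LB

The drone battery has watt-hour rating 103.3 Wh per cell, which is > 60 Wh per cell, so it is Category LB (Lithium Cells).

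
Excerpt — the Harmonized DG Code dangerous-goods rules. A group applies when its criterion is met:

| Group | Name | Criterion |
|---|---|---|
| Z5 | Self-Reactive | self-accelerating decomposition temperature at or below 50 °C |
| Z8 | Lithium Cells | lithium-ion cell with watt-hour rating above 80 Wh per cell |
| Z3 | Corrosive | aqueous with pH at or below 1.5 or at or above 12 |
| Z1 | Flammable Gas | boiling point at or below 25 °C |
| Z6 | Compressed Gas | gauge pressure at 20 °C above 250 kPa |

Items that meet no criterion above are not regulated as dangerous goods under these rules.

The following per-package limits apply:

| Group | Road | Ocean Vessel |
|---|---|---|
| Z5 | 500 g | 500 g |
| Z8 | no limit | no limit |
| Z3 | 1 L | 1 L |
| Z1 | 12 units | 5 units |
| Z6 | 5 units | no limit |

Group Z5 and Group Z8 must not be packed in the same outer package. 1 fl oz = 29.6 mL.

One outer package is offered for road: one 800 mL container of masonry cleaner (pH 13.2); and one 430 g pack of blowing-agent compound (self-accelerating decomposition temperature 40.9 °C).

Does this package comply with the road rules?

Masonry cleaner: pH 13.2 ≥ 12 → Group Z3 (Corrosive).
The blowing-agent compound has self-accelerating decomposition temperature 40.9 °C, which is ≤ 50 °C, so it is Group Z5 (Self-Reactive).
Group Z5 quantity: 430 g.
430 g is within the road limit of 500 g for Group Z5.
Group Z3 quantity: 800 mL.
That is within the Group Z3 road limit of 1 L.
The segregation rule (Group Z5 with Group Z8) does not apply to Group Z5 with Group Z3.
Every hazard group is within its road limit and no segregation rule is violated.

Yes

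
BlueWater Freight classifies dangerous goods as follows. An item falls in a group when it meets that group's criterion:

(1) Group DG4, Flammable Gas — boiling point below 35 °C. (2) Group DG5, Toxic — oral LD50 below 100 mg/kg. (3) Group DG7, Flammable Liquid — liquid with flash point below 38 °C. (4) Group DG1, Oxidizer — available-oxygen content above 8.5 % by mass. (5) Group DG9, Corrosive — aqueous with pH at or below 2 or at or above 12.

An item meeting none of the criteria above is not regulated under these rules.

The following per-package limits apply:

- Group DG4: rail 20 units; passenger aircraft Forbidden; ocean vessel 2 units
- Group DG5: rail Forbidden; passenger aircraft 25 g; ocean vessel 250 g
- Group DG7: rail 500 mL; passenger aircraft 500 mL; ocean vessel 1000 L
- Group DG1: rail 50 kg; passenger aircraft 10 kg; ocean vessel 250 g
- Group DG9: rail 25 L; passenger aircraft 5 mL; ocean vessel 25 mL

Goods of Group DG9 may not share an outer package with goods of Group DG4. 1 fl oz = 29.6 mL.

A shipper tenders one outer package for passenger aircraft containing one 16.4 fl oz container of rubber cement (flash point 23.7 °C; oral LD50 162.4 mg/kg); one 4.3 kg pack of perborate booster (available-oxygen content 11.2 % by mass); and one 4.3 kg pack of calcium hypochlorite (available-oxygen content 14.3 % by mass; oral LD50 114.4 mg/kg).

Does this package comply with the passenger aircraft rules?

The rubber cement has flash point 23.7 °C, which is < 38 °C, so it is Group DG7 (Flammable Liquid).
Available-oxygen content 11.2 % by mass meets the Group DG1 criterion (Oxidizer), so the perborate booster is Group DG1.
Available-oxygen content 14.3 % by mass meets the Group DG1 criterion (Oxidizer), so the calcium hypochlorite is Group DG1.
Group DG7 quantity: one 16.4 fl oz container = 485.44 mL.
That is within the Group DG7 passenger aircraft limit of 500 mL.
Group DG1 net quantity: 4.3 kg + 4.3 kg = 8.6 kg.
That is within the Group DG1 passenger aircraft limit of 10 kg.
The segregation rule (Group DG9 with Group DG4) does not apply to Group DG7 with Group DG1.
Every hazard group is within its passenger aircraft limit and no segregation rule is violated.

Yes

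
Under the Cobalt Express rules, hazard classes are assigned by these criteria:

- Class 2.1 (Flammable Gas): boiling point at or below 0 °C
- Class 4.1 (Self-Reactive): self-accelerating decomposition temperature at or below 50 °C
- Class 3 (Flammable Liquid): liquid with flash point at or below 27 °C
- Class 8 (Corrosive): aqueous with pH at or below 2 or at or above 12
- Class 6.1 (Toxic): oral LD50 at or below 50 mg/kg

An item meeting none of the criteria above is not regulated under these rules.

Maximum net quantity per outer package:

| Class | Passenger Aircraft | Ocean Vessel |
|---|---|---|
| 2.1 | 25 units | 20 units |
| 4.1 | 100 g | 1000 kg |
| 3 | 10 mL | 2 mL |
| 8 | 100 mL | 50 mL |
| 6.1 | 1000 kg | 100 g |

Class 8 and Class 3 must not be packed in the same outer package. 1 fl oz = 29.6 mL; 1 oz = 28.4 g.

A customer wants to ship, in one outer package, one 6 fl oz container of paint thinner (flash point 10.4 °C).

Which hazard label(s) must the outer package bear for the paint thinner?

Class 3

Flash point 10.4 °C meets the Class 3 criterion (Flammable Liquid), so the paint thinner is Class 3.
Only the Class 3 label is required.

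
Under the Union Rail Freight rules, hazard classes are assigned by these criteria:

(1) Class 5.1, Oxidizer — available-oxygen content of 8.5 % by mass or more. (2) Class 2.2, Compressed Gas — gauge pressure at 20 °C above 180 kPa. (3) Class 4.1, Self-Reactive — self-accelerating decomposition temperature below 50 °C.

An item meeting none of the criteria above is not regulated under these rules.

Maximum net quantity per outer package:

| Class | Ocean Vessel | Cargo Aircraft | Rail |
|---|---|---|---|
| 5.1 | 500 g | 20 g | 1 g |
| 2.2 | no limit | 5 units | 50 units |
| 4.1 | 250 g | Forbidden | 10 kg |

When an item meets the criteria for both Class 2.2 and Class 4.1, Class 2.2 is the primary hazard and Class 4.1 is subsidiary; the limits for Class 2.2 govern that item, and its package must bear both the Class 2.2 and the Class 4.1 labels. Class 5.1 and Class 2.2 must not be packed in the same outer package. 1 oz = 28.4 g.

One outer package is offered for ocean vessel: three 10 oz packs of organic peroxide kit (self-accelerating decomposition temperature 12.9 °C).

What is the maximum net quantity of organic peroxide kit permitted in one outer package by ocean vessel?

250 g

Organic peroxide kit: self-accelerating decomposition temperature 12.9 °C < 50 °C → Class 4.1 (Self-Reactive).
The ocean vessel limit for Class 4.1 is 250 g.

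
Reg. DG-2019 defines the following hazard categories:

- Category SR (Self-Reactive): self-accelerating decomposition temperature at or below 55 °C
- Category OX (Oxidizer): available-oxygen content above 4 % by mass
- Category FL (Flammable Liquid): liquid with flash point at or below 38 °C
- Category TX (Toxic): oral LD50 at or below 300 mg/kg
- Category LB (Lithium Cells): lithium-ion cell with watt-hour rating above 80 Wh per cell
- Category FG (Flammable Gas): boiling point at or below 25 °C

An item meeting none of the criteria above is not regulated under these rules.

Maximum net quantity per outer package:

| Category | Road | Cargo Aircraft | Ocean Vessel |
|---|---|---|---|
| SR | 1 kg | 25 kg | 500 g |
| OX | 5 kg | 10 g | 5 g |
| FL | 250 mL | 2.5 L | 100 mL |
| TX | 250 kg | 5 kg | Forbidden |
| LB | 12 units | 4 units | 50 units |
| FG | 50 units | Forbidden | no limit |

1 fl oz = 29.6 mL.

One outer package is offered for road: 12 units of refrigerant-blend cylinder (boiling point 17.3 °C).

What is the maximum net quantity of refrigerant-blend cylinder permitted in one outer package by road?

Boiling point 17.3 °C meets the Category FG criterion (Flammable Gas), so the refrigerant-blend cylinder is Category FG.
The road limit for Category FG is 50 units.

50 units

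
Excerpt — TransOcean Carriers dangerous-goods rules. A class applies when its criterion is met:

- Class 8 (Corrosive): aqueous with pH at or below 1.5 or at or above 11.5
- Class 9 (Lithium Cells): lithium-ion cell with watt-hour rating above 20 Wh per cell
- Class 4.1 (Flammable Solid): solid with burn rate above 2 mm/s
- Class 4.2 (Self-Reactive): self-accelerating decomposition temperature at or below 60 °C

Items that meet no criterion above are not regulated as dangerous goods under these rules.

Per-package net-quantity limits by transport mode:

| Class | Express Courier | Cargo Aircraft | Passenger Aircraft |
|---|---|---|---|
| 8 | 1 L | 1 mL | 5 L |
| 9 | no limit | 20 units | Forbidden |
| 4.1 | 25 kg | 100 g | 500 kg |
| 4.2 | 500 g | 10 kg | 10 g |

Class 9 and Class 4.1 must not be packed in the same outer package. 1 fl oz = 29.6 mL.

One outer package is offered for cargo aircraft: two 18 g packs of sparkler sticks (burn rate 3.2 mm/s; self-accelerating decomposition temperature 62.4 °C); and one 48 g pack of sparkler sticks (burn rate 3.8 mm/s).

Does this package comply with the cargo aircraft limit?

Yes

Burn rate 3.2 mm/s meets the Class 4.1 criterion (Flammable Solid), so the sparkler sticks are Class 4.1.
With burn rate 3.8 mm/s (> 2 mm/s), the sparkler sticks fall in Class 4.1.
Total Class 4.1: (two 18 g packs = 36 g) + 48 g = 84 g.
84 g is within the cargo aircraft limit of 100 g for Class 4.1.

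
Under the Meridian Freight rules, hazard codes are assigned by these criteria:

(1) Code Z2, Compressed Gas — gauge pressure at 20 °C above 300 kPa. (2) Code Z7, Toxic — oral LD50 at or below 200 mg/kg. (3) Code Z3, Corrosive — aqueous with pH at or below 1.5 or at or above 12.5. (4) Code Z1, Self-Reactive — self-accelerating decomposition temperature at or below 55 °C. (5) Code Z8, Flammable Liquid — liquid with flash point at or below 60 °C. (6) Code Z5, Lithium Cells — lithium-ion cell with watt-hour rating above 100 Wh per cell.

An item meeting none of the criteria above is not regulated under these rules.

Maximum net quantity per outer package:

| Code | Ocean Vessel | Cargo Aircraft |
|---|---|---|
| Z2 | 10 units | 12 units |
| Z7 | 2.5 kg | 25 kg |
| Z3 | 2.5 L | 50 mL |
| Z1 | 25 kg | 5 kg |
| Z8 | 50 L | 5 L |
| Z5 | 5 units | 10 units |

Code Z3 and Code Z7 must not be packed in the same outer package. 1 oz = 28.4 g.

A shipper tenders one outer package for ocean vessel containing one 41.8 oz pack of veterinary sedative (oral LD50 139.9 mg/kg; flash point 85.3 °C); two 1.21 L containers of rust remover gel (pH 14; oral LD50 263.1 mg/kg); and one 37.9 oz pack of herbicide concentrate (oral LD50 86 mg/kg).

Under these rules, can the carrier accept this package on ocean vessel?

No

Oral LD50 139.9 mg/kg meets the Code Z7 criterion (Toxic), so the veterinary sedative is Code Z7.
pH 14 meets the Code Z3 criterion (Corrosive), so the rust remover gel is Code Z3.
Oral LD50 86 mg/kg meets the Code Z7 criterion (Toxic), so the herbicide concentrate is Code Z7.
Code Z3 quantity: two 1.21 L containers = 2.42 L.
2.42 L ≤ 2.5 L (ocean vessel limit, Code Z3) — within limit.
Code Z7 net quantity: (one 41.8 oz pack = 1187.12 g) + (one 37.9 oz pack = 1076.36 g) = 2263.48 g.
2263.48 g is within the ocean vessel limit of 2.5 kg for Code Z7.
Code Z3 and Code Z7 may not share an outer package.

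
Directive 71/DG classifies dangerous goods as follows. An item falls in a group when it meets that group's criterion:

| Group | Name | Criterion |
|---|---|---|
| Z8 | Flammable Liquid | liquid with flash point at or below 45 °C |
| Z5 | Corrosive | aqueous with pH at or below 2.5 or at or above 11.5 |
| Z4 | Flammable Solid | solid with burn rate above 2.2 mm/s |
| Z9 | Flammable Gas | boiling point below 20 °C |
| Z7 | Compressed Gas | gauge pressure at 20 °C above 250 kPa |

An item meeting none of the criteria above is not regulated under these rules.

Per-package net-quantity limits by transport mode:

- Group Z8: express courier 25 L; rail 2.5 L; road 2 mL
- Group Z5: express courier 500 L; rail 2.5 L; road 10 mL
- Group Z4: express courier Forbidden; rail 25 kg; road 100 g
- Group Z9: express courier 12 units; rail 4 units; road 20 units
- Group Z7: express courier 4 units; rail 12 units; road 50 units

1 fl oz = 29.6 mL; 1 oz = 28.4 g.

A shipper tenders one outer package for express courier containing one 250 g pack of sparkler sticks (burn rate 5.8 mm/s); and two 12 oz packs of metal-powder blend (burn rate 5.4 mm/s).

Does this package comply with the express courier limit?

No

Burn rate 5.8 mm/s meets the Group Z4 criterion (Flammable Solid), so the sparkler sticks are Group Z4.
Metal-powder blend: burn rate 5.4 mm/s > 2.2 mm/s → Group Z4 (Flammable Solid).
Group Z4 net quantity: 250 g + (two 12 oz packs = 681.6 g) = 931.6 g.
Group Z4 is Forbidden by express courier.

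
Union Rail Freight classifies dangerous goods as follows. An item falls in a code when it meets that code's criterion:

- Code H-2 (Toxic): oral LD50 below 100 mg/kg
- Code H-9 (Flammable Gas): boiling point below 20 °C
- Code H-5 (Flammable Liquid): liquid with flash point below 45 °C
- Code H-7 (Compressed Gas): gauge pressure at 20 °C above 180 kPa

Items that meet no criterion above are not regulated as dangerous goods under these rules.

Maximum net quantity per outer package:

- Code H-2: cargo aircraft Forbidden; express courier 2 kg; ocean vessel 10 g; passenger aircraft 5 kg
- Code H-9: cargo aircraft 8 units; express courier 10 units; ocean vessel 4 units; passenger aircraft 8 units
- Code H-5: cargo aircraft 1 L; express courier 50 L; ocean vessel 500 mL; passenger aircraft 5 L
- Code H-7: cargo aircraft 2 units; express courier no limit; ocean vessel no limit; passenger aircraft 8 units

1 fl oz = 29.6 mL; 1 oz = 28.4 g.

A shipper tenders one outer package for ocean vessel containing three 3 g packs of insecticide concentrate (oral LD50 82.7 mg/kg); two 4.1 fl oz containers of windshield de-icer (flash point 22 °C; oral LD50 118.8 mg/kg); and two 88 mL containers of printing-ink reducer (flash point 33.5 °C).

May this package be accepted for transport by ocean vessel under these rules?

Yes

With oral LD50 82.7 mg/kg (< 100 mg/kg), the insecticide concentrate falls in Code H-2.
Flash point 22 °C meets the Code H-5 criterion (Flammable Liquid), so the windshield de-icer is Code H-5.
With flash point 33.5 °C (< 45 °C), the printing-ink reducer falls in Code H-5.
Total Code H-5: (two 4.1 fl oz containers = 242.72 mL) + (two 88 mL containers = 176 mL) = 418.72 mL.
418.72 mL ≤ 500 mL (ocean vessel limit, Code H-5) — within limit.
Code H-2 quantity: three 3 g packs = 9 g.
9 g ≤ 10 g (ocean vessel limit, Code H-2) — within limit.
Every hazard code is within its ocean vessel limit and no segregation rule is violated.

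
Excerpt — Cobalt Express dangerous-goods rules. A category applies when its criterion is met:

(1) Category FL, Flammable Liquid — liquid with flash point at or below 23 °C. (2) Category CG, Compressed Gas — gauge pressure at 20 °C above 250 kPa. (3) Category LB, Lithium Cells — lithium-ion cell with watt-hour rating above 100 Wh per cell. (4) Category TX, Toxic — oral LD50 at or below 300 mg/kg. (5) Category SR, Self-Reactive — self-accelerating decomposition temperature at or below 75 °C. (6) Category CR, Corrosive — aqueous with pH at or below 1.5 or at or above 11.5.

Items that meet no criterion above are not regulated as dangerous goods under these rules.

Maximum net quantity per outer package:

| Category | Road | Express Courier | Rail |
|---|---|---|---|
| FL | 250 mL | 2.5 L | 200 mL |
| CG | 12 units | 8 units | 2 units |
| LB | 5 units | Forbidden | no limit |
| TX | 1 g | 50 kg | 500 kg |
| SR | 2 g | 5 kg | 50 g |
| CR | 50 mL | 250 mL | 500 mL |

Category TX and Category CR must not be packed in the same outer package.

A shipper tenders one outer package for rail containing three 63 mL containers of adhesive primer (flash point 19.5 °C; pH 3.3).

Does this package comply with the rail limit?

The adhesive primer has flash point 19.5 °C, which is ≤ 23 °C, so it is Category FL (Flammable Liquid).
Category FL quantity: three 63 mL containers = 189 mL.
That is within the Category FL rail limit of 200 mL.

Yes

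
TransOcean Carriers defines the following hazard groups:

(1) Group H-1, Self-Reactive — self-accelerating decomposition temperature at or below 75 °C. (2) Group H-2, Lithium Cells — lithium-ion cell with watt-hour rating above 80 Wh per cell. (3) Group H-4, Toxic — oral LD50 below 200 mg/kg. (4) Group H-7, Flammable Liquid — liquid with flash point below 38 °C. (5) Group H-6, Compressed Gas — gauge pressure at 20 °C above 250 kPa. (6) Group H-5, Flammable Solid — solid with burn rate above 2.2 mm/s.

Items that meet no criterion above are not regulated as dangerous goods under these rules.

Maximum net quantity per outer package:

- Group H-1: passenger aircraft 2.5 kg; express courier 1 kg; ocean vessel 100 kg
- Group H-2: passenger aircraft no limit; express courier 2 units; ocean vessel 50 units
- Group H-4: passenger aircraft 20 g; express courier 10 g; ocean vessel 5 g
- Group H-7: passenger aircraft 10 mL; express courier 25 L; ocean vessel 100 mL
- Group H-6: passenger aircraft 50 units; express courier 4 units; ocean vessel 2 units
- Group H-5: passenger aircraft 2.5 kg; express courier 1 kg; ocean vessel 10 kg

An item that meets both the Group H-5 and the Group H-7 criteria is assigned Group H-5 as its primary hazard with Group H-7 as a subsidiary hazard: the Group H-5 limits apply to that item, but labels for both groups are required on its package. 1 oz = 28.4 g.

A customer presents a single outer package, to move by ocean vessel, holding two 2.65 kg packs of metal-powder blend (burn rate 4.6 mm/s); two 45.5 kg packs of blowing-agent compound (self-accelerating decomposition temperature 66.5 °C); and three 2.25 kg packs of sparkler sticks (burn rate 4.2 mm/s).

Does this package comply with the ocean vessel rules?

Burn rate 4.6 mm/s meets the Group H-5 criterion (Flammable Solid), so the metal-powder blend is Group H-5.
With self-accelerating decomposition temperature 66.5 °C (≤ 75 °C), the blowing-agent compound falls in Group H-1.
The sparkler sticks have burn rate 4.2 mm/s, which is > 2.2 mm/s, so they are Group H-5 (Flammable Solid).
Group H-5 net quantity: (two 2.65 kg packs = 5.3 kg) + (three 2.25 kg packs = 6.75 kg) = 12.05 kg.
That exceeds the Group H-5 ocean vessel limit of 10 kg.
Group H-1 quantity: two 45.5 kg packs = 91 kg.
91 kg is within the ocean vessel limit of 100 kg for Group H-1.

No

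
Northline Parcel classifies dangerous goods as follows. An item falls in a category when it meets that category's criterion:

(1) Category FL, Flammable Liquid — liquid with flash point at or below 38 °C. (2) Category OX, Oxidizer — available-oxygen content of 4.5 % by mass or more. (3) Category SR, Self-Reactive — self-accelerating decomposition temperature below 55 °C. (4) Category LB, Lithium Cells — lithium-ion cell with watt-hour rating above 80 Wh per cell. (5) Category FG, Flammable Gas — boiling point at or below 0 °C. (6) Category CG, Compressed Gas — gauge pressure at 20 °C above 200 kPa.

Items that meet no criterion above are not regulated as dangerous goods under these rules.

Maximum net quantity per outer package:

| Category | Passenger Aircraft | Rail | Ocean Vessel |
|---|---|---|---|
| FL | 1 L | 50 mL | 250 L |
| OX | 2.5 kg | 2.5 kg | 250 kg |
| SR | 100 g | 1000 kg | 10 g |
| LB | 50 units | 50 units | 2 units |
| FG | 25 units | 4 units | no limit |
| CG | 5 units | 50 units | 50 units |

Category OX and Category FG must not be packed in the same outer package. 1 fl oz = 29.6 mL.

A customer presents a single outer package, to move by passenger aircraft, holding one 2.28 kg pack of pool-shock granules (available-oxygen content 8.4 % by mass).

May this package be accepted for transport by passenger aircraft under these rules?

With available-oxygen content 8.4 % by mass (≥ 4.5 % by mass), the pool-shock granules fall in Category OX.
Category OX quantity: 2.28 kg.
That is within the Category OX passenger aircraft limit of 2.5 kg.

Yes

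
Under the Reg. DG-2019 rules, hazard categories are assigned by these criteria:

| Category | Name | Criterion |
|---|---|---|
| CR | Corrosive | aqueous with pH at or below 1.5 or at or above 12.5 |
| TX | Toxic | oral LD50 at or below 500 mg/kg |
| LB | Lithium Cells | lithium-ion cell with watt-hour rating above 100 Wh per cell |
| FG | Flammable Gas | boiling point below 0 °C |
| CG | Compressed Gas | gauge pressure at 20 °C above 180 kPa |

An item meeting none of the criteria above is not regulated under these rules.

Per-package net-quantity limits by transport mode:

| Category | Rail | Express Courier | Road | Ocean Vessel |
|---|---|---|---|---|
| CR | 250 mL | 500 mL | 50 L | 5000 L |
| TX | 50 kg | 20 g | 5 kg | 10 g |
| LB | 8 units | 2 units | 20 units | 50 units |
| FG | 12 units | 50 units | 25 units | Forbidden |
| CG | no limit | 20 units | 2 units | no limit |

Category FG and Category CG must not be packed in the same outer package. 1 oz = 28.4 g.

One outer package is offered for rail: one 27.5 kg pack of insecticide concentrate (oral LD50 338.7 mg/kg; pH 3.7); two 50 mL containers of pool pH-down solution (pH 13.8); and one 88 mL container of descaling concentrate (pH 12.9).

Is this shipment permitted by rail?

Yes

Insecticide concentrate: oral LD50 338.7 mg/kg ≤ 500 mg/kg → Category TX (Toxic).
The pool pH-down solution has pH 13.8, which is ≥ 12.5, so it is Category CR (Corrosive).
pH 12.9 meets the Category CR criterion (Corrosive), so the descaling concentrate is Category CR.
Category TX quantity: 27.5 kg.
27.5 kg is within the rail limit of 50 kg for Category TX.
Total Category CR: (two 50 mL containers = 100 mL) + 88 mL = 188 mL.
188 mL is within the rail limit of 250 mL for Category CR.
The segregation rule (Category FG with Category CG) does not apply to Category TX with Category CR.
Every hazard category is within its rail limit and no segregation rule is violated.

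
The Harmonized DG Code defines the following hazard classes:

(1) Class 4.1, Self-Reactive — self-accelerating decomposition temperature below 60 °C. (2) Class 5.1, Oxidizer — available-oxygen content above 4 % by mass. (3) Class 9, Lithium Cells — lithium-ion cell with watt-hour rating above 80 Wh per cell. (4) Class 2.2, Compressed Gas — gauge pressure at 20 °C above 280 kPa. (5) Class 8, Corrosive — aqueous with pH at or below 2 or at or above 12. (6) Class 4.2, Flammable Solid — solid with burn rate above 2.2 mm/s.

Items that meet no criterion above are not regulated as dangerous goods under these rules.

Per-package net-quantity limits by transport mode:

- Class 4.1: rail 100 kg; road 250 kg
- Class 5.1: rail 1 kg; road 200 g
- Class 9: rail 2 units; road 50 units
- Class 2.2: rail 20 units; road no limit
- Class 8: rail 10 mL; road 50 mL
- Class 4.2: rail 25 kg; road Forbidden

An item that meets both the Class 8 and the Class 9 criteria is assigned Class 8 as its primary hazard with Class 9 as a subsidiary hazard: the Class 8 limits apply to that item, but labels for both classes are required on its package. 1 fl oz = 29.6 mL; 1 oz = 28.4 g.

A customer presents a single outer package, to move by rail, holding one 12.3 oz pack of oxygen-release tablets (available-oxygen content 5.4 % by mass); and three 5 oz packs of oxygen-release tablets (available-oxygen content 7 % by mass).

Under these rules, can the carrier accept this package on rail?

Yes

The oxygen-release tablets have available-oxygen content 5.4 % by mass, which is > 4 % by mass, so they are Class 5.1 (Oxidizer).
The oxygen-release tablets have available-oxygen content 7 % by mass, which is > 4 % by mass, so they are Class 5.1 (Oxidizer).
Total Class 5.1: (one 12.3 oz pack = 349.32 g) + (three 5 oz packs = 426 g) = 775.32 g.
775.32 g is within the rail limit of 1 kg for Class 5.1.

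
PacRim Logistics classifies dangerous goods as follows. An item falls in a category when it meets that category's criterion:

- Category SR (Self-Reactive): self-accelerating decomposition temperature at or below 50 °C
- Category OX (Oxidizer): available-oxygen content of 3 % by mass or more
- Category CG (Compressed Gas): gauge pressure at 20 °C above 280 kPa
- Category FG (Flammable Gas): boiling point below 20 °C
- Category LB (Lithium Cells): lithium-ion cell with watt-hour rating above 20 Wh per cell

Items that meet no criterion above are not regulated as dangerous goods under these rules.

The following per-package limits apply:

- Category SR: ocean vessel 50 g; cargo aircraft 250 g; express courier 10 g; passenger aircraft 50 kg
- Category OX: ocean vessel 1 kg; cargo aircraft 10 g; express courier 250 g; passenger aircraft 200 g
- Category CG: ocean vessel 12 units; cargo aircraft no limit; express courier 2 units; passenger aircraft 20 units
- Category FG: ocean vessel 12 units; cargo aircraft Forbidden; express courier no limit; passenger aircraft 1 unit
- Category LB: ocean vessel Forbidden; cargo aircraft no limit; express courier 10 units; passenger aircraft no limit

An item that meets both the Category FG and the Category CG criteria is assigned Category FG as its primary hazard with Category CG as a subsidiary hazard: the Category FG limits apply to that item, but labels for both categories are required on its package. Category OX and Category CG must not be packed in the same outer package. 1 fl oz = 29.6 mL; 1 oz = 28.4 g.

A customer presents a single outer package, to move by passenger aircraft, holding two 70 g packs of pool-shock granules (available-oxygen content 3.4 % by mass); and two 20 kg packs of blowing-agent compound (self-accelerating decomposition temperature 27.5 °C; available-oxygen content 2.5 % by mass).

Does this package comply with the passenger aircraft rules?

Yes

The pool-shock granules have available-oxygen content 3.4 % by mass, which is ≥ 3 % by mass, so they are Category OX (Oxidizer).
With self-accelerating decomposition temperature 27.5 °C (≤ 50 °C), the blowing-agent compound falls in Category SR.
Category OX quantity: two 70 g packs = 140 g.
140 g is within the passenger aircraft limit of 200 g for Category OX.
Category SR quantity: two 20 kg packs = 40 kg.
40 kg is within the passenger aircraft limit of 50 kg for Category SR.
The segregation rule (Category OX with Category CG) does not apply to Category OX with Category SR.
Every hazard category is within its passenger aircraft limit and no segregation rule is violated.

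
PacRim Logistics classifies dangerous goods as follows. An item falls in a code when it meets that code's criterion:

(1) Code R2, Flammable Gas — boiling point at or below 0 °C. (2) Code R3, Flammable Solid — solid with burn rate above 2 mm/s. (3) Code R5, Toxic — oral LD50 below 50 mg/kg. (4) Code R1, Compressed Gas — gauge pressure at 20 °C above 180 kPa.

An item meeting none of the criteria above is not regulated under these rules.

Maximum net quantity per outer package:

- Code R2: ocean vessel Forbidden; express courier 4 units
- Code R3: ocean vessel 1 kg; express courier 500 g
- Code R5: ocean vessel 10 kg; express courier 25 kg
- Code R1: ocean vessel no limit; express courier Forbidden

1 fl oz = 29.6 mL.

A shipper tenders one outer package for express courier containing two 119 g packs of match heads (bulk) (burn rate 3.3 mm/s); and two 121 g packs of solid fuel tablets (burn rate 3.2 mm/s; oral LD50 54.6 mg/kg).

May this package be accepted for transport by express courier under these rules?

Burn rate 3.3 mm/s meets the Code R3 criterion (Flammable Solid), so the match heads (bulk) are Code R3.
Burn rate 3.2 mm/s meets the Code R3 criterion (Flammable Solid), so the solid fuel tablets are Code R3.
Code R3 net quantity: (two 119 g packs = 238 g) + (two 121 g packs = 242 g) = 480 g.
480 g is within the express courier limit of 500 g for Code R3.

Yes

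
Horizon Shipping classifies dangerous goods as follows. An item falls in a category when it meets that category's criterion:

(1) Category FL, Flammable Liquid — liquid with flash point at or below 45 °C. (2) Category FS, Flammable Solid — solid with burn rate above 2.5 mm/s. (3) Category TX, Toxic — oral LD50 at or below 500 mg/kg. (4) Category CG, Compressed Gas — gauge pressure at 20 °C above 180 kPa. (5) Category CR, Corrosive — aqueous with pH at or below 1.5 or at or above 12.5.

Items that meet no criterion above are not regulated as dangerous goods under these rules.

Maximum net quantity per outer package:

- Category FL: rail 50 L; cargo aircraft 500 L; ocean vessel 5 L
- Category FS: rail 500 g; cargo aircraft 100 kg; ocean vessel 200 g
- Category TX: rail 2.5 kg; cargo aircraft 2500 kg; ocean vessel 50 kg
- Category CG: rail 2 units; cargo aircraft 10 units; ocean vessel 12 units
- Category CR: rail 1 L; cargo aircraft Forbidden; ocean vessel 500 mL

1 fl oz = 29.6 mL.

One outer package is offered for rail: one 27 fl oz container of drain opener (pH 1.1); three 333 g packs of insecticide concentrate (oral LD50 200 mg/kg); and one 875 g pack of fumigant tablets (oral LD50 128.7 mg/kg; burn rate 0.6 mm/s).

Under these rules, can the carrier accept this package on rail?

Yes

The drain opener has pH 1.1, which is ≤ 1.5, so it is Category CR (Corrosive).
Insecticide concentrate: oral LD50 200 mg/kg ≤ 500 mg/kg → Category TX (Toxic).
Oral LD50 128.7 mg/kg meets the Category TX criterion (Toxic), so the fumigant tablets are Category TX.
Total Category TX: (three 333 g packs = 999 g) + 875 g = 1.874 kg.
That is within the Category TX rail limit of 2.5 kg.
Category CR quantity: one 27 fl oz container = 799.2 mL.
799.2 mL ≤ 1 L (rail limit, Category CR) — within limit.
Every hazard category is within its rail limit and no segregation rule is violated.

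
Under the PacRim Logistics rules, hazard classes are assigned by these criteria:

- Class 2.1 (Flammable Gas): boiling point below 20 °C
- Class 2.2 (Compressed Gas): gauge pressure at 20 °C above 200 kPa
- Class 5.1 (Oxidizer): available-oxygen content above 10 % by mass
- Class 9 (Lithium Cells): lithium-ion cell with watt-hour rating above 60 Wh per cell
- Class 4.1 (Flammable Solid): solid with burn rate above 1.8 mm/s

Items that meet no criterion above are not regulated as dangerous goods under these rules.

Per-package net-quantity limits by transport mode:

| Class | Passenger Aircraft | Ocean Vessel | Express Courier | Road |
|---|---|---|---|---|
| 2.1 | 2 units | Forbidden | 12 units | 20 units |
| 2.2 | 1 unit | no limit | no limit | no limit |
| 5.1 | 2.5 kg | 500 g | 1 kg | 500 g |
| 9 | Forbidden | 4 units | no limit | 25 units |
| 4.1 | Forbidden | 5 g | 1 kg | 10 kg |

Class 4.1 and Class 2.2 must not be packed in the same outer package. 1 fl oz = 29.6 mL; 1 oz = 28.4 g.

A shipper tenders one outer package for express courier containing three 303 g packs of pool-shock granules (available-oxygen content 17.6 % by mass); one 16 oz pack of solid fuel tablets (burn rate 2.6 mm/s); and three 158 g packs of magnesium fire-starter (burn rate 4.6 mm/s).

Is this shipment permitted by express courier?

Yes

Available-oxygen content 17.6 % by mass meets the Class 5.1 criterion (Oxidizer), so the pool-shock granules are Class 5.1.
The solid fuel tablets have burn rate 2.6 mm/s, which is > 1.8 mm/s, so they are Class 4.1 (Flammable Solid).
With burn rate 4.6 mm/s (> 1.8 mm/s), the magnesium fire-starter falls in Class 4.1.
Total Class 4.1: (one 16 oz pack = 454.4 g) + (three 158 g packs = 474 g) = 928.4 g.
That is within the Class 4.1 express courier limit of 1 kg.
Class 5.1 quantity: three 303 g packs = 909 g.
909 g is within the express courier limit of 1 kg for Class 5.1.
The segregation rule (Class 4.1 with Class 2.2) does not apply to Class 4.1 with Class 5.1.
Every hazard class is within its express courier limit and no segregation rule is violated.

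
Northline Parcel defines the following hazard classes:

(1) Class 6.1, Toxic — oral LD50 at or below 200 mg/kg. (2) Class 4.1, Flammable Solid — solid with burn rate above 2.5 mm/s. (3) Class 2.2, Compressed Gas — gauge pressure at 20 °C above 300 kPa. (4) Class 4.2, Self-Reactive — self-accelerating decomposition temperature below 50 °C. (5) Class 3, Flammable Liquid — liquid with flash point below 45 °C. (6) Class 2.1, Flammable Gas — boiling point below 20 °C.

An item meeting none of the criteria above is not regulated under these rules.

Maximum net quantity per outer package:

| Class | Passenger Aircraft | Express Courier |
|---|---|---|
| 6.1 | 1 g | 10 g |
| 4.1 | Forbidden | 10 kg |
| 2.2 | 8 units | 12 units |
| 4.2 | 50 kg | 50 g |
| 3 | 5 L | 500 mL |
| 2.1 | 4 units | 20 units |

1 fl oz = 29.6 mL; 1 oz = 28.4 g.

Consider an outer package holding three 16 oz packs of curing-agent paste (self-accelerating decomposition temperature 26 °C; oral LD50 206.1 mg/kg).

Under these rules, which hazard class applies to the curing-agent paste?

Class 4.2

Curing-agent paste: self-accelerating decomposition temperature 26 °C < 50 °C → Class 4.2 (Self-Reactive).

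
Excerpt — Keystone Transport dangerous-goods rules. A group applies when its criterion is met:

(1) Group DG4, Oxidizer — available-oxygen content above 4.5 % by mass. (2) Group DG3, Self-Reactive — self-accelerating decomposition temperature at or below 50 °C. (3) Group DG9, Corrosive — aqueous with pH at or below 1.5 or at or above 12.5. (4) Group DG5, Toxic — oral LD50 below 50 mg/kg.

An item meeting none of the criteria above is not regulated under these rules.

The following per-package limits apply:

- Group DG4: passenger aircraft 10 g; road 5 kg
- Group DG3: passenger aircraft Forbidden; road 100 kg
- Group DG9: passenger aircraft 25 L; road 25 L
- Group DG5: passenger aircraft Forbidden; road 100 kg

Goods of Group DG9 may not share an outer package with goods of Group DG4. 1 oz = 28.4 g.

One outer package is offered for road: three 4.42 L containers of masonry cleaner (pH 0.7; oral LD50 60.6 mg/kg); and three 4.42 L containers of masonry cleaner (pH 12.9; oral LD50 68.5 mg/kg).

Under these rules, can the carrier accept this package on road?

pH 0.7 meets the Group DG9 criterion (Corrosive), so the masonry cleaner is Group DG9.
With pH 12.9 (≥ 12.5), the masonry cleaner falls in Group DG9.
Group DG9 net quantity: (three 4.42 L containers = 13.26 L) + (three 4.42 L containers = 13.26 L) = 26.52 L.
26.52 L exceeds the road limit of 25 L for Group DG9.

No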